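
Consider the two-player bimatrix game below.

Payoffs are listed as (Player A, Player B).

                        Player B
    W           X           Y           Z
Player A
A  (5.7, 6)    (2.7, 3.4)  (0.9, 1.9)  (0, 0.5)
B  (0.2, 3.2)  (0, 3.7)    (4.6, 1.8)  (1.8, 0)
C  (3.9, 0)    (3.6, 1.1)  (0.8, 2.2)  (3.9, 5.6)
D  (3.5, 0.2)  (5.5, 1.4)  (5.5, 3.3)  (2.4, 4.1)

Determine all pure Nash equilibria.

Pure-strategy Nash equilibria: (A, W), (C, Z)

Player A against W: payoffs 5.7, 0.2, 3.9, 3.5 → best response A.
Player A against X: payoffs 2.7, 0, 3.6, 5.5 → best response D.
Player A against Y: payoffs 0.9, 4.6, 0.8, 5.5 → best response D.
Player A against Z: payoffs 0, 1.8, 3.9, 2.4 → best response C.
Player B against A: payoffs 6, 3.4, 1.9, 0.5 → best response W.
Player B against B: payoffs 3.2, 3.7, 1.8, 0 → best response X.
Player B against C: payoffs 0, 1.1, 2.2, 5.6 → best response Z.
Player B against D: payoffs 0.2, 1.4, 3.3, 4.1 → best response Z.
Mutual best responses: (A, W); (C, Z).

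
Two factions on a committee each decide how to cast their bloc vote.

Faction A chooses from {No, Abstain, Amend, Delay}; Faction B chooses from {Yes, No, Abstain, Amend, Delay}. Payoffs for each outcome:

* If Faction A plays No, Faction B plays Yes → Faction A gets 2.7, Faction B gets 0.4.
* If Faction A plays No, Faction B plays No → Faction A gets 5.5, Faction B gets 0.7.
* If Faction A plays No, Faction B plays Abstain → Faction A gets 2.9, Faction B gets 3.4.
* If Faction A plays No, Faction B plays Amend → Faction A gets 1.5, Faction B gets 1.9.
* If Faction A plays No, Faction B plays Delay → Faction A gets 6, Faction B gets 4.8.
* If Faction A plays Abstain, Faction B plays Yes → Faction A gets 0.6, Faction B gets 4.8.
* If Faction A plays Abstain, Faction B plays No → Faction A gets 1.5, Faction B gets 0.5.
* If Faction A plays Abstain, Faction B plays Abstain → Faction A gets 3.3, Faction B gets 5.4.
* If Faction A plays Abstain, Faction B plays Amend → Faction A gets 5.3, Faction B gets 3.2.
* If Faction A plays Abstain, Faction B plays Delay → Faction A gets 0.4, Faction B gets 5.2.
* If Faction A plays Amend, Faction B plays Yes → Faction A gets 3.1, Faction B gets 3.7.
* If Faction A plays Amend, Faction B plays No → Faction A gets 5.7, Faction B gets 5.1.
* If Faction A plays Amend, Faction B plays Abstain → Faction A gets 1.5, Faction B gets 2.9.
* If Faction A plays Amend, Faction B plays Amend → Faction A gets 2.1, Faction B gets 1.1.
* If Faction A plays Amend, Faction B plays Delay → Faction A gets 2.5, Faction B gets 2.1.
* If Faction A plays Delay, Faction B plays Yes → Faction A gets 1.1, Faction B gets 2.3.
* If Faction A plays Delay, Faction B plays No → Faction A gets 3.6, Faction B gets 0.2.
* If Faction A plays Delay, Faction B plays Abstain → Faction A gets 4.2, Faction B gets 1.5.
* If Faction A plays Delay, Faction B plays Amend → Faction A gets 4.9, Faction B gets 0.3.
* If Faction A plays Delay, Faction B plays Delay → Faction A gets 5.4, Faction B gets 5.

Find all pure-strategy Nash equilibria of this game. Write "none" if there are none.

Faction A against Yes: payoffs 2.7, 0.6, 3.1, 1.1 → best response Amend.
Faction A against No: payoffs 5.5, 1.5, 5.7, 3.6 → best response Amend.
Faction A against Abstain: payoffs 2.9, 3.3, 1.5, 4.2 → best response Delay.
Faction A against Amend: payoffs 1.5, 5.3, 2.1, 4.9 → best response Abstain.
Faction A against Delay: payoffs 6, 0.4, 2.5, 5.4 → best response No.
Faction B against No: payoffs 0.4, 0.7, 3.4, 1.9, 4.8 → best response Delay.
Faction B against Abstain: payoffs 4.8, 0.5, 5.4, 3.2, 5.2 → best response Abstain.
Faction B against Amend: payoffs 3.7, 5.1, 2.9, 1.1, 2.1 → best response No.
Faction B against Delay: payoffs 2.3, 0.2, 1.5, 0.3, 5 → best response Delay.
Mutual best responses: (No, Delay); (Amend, No).

The pure Nash equilibria are (No, Delay), (Amend, No).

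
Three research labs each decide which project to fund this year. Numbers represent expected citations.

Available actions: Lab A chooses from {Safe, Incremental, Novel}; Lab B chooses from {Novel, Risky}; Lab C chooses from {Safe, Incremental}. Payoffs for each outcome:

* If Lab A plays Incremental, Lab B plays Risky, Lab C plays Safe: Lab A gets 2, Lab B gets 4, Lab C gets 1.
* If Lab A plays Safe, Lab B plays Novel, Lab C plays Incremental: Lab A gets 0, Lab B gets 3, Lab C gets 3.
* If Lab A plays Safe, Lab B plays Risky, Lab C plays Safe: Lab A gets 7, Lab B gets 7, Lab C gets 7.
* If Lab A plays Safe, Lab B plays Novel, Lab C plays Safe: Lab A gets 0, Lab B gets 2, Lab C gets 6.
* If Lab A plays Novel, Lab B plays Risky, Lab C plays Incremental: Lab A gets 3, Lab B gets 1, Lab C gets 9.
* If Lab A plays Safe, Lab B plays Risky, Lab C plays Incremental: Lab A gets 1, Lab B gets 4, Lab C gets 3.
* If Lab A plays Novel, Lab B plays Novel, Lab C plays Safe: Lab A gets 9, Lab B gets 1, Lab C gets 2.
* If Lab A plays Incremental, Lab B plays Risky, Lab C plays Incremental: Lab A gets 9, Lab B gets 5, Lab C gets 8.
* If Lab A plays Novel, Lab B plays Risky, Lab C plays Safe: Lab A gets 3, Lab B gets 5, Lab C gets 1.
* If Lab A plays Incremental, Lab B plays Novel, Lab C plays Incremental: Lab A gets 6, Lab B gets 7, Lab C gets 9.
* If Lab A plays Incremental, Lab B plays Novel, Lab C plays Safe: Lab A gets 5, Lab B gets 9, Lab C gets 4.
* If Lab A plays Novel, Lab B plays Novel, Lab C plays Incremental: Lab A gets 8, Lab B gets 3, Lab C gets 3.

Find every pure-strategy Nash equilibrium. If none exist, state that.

The pure Nash equilibria are (Safe, Risky, Safe), (Novel, Novel, Incremental).

Lab A against (Novel, Safe): payoffs 0, 5, 9 → best response Novel.
Lab A against (Novel, Incremental): payoffs 0, 6, 8 → best response Novel.
Lab A against (Risky, Safe): payoffs 7, 2, 3 → best response Safe.
Lab A against (Risky, Incremental): payoffs 1, 9, 3 → best response Incremental.
Lab B against (Safe, Safe): payoffs 2, 7 → best response Risky.
Lab B against (Safe, Incremental): payoffs 3, 4 → best response Risky.
Lab B against (Incremental, Safe): payoffs 9, 4 → best response Novel.
Lab B against (Incremental, Incremental): payoffs 7, 5 → best response Novel.
Lab B against (Novel, Safe): payoffs 1, 5 → best response Risky.
Lab B against (Novel, Incremental): payoffs 3, 1 → best response Novel.
Lab C against (Safe, Novel): payoffs 6, 3 → best response Safe.
Lab C against (Safe, Risky): payoffs 7, 3 → best response Safe.
Lab C against (Incremental, Novel): payoffs 4, 9 → best response Incremental.
Lab C against (Incremental, Risky): payoffs 1, 8 → best response Incremental.
Lab C against (Novel, Novel): payoffs 2, 3 → best response Incremental.
Lab C against (Novel, Risky): payoffs 1, 9 → best response Incremental.
Mutual best responses: (Safe, Risky, Safe); (Novel, Novel, Incremental).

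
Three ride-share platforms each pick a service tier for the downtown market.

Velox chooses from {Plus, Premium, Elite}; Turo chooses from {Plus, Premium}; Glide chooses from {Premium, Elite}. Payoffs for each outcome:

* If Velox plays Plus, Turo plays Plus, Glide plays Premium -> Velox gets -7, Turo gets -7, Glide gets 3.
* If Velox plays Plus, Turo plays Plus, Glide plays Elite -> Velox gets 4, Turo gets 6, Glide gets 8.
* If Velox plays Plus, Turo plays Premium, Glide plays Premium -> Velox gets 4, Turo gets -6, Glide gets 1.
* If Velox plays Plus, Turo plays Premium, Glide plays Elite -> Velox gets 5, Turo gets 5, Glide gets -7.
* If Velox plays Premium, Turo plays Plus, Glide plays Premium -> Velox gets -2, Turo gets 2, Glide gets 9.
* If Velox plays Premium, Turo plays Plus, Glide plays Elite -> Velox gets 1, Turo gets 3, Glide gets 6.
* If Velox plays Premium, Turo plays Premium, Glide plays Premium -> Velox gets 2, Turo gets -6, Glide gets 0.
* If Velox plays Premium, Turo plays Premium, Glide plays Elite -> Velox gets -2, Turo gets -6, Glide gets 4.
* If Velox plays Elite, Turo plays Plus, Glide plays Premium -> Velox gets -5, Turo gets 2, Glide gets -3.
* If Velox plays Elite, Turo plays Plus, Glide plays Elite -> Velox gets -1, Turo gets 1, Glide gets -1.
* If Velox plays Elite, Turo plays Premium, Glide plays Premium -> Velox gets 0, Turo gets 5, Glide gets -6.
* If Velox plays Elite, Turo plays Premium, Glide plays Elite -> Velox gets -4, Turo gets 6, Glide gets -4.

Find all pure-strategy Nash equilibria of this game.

Mark each player's best response to every combination of opponents' strategies; a profile where every player is best-responding is a pure Nash equilibrium.
Velox against (Plus, Premium): payoffs -7, -2, -5 → best response Premium.
Velox against (Plus, Elite): payoffs 4, 1, -1 → best response Plus.
Velox against (Premium, Premium): payoffs 4, 2, 0 → best response Plus.
Velox against (Premium, Elite): payoffs 5, -2, -4 → best response Plus.
Turo against (Plus, Premium): payoffs -7, -6 → best response Premium.
Turo against (Plus, Elite): payoffs 6, 5 → best response Plus.
Turo against (Premium, Premium): payoffs 2, -6 → best response Plus.
Turo against (Premium, Elite): payoffs 3, -6 → best response Plus.
Turo against (Elite, Premium): payoffs 2, 5 → best response Premium.
Turo against (Elite, Elite): payoffs 1, 6 → best response Premium.
Glide against (Plus, Plus): payoffs 3, 8 → best response Elite.
Glide against (Plus, Premium): payoffs 1, -7 → best response Premium.
Glide against (Premium, Plus): payoffs 9, 6 → best response Premium.
Glide against (Premium, Premium): payoffs 0, 4 → best response Elite.
Glide against (Elite, Plus): payoffs -3, -1 → best response Elite.
Glide against (Elite, Premium): payoffs -6, -4 → best response Elite.
Mutual best responses: (Plus, Plus, Elite); (Plus, Premium, Premium); (Premium, Plus, Premium).

Pure-strategy Nash equilibria: (Plus, Plus, Elite), (Plus, Premium, Premium), (Premium, Plus, Premium)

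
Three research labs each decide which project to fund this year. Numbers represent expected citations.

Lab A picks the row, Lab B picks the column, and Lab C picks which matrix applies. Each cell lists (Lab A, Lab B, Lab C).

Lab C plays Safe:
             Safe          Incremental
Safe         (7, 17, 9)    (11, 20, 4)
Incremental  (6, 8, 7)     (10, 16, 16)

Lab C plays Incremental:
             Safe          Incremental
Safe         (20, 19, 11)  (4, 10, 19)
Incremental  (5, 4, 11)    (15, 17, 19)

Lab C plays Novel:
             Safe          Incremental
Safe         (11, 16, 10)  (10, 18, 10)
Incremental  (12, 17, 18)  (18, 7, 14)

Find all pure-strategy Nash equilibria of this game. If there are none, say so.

The pure Nash equilibria are (Safe, Safe, Incremental) and (Incremental, Safe, Novel) and (Incremental, Incremental, Incremental).

Lab A against (Safe, Safe): payoffs 7, 6 → best response Safe.
Lab A against (Safe, Incremental): payoffs 20, 5 → best response Safe.
Lab A against (Safe, Novel): payoffs 11, 12 → best response Incremental.
Lab A against (Incremental, Safe): payoffs 11, 10 → best response Safe.
Lab A against (Incremental, Incremental): payoffs 4, 15 → best response Incremental.
Lab A against (Incremental, Novel): payoffs 10, 18 → best response Incremental.
Lab B against (Safe, Safe): payoffs 17, 20 → best response Incremental.
Lab B against (Safe, Incremental): payoffs 19, 10 → best response Safe.
Lab B against (Safe, Novel): payoffs 16, 18 → best response Incremental.
Lab B against (Incremental, Safe): payoffs 8, 16 → best response Incremental.
Lab B against (Incremental, Incremental): payoffs 4, 17 → best response Incremental.
Lab B against (Incremental, Novel): payoffs 17, 7 → best response Safe.
Lab C against (Safe, Safe): payoffs 9, 11, 10 → best response Incremental.
Lab C against (Safe, Incremental): payoffs 4, 19, 10 → best response Incremental.
Lab C against (Incremental, Safe): payoffs 7, 11, 18 → best response Novel.
Lab C against (Incremental, Incremental): payoffs 16, 19, 14 → best response Incremental.
Mutual best responses: (Safe, Safe, Incremental); (Incremental, Safe, Novel); (Incremental, Incremental, Incremental).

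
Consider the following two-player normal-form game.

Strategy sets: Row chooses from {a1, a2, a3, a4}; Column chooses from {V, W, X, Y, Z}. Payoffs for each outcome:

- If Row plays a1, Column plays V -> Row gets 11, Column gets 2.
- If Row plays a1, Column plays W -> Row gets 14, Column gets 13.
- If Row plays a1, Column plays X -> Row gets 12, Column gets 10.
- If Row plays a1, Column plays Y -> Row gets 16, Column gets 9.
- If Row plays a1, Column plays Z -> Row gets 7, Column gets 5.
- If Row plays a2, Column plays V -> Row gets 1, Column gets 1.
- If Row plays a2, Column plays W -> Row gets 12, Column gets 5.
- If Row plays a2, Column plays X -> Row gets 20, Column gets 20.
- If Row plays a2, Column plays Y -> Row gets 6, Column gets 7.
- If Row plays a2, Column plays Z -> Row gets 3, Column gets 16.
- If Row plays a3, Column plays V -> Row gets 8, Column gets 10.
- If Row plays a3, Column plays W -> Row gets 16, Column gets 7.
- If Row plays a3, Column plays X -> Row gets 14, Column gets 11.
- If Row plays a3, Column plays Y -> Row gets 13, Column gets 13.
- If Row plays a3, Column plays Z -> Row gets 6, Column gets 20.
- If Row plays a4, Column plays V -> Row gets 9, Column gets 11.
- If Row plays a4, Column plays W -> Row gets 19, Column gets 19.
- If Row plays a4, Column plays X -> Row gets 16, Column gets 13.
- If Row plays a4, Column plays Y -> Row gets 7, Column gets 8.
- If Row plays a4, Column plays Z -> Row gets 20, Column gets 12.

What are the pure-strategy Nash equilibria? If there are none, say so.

(a1, V): Column can switch to W (2 → 13). Not NE.
(a1, W): Row can switch to a3 (14 → 16). Not NE.
(a1, X): Row can switch to a2 (12 → 20). Not NE.
(a1, Y): Column can switch to W (9 → 13). Not NE.
(a1, Z): Row can switch to a4 (7 → 20). Not NE.
(a2, V): Row can switch to a1 (1 → 11). Not NE.
(a2, W): Row can switch to a1 (12 → 14). Not NE.
(a2, X): Row gets 20, best alternative 16; Column gets 20, best alternative 16. No profitable deviation — NE.
(a2, Y): Row can switch to a1 (6 → 16). Not NE.
(a4, W): Row gets 19, best alternative 16; Column gets 19, best alternative 13. No profitable deviation — NE.
(The remaining 10 profiles each have a profitable deviation by the same check.)

(a2, X) and (a4, W)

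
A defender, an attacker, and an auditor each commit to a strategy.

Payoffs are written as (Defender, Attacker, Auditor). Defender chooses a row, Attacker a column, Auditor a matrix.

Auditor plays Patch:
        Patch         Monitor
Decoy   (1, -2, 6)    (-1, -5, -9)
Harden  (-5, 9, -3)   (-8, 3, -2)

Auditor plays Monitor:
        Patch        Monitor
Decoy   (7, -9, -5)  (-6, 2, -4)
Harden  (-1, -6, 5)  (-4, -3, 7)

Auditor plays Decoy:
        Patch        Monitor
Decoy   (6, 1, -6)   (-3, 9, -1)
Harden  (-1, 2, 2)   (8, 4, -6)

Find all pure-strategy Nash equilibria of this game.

Defender against (Patch, Patch): payoffs 1, -5 → best response Decoy.
Defender against (Patch, Monitor): payoffs 7, -1 → best response Decoy.
Defender against (Patch, Decoy): payoffs 6, -1 → best response Decoy.
Defender against (Monitor, Patch): payoffs -1, -8 → best response Decoy.
Defender against (Monitor, Monitor): payoffs -6, -4 → best response Harden.
Defender against (Monitor, Decoy): payoffs -3, 8 → best response Harden.
Attacker against (Decoy, Patch): payoffs -2, -5 → best response Patch.
Attacker against (Decoy, Monitor): payoffs -9, 2 → best response Monitor.
Attacker against (Decoy, Decoy): payoffs 1, 9 → best response Monitor.
Attacker against (Harden, Patch): payoffs 9, 3 → best response Patch.
Attacker against (Harden, Monitor): payoffs -6, -3 → best response Monitor.
Attacker against (Harden, Decoy): payoffs 2, 4 → best response Monitor.
Auditor against (Decoy, Patch): payoffs 6, -5, -6 → best response Patch.
Auditor against (Decoy, Monitor): payoffs -9, -4, -1 → best response Decoy.
Auditor against (Harden, Patch): payoffs -3, 5, 2 → best response Monitor.
Auditor against (Harden, Monitor): payoffs -2, 7, -6 → best response Monitor.
Mutual best responses: (Decoy, Patch, Patch); (Harden, Monitor, Monitor).

(Decoy, Patch, Patch) and (Harden, Monitor, Monitor)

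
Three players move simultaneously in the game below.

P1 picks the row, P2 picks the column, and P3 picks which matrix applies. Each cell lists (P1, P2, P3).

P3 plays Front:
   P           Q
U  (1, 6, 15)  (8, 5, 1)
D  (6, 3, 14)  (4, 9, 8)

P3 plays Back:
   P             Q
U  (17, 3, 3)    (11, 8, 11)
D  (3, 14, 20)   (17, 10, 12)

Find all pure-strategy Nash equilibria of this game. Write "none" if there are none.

(U, P, Front): P1 can switch to D (1 → 6). Not NE.
(U, P, Back): P2 can switch to Q (3 → 8). Not NE.
(U, Q, Front): P2 can switch to P (5 → 6). Not NE.
(U, Q, Back): P1 can switch to D (11 → 17). Not NE.
(D, P, Front): P2 can switch to Q (3 → 9). Not NE.
(D, P, Back): P1 can switch to U (3 → 17). Not NE.
(The remaining 2 profiles each have a profitable deviation by the same check.)

No pure-strategy Nash equilibrium.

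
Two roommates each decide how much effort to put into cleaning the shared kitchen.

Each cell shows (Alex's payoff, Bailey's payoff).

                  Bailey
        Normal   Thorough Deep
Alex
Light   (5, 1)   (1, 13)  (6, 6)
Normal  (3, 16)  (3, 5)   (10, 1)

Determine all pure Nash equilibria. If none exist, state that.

No pure-strategy Nash equilibrium.

Alex against Normal: payoffs 5, 3 → best response Light.
Alex against Thorough: payoffs 1, 3 → best response Normal.
Alex against Deep: payoffs 6, 10 → best response Normal.
Bailey against Light: payoffs 1, 13, 6 → best response Thorough.
Bailey against Normal: payoffs 16, 5, 1 → best response Normal.
No profile is a mutual best response for all players.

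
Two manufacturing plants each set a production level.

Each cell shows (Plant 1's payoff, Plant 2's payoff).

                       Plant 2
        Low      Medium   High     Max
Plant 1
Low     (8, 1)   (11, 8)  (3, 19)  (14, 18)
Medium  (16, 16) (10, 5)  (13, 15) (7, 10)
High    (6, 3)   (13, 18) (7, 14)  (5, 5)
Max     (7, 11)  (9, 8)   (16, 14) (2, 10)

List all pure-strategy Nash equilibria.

(Low, Low): Plant 1 can switch to Medium (8 → 16). Not NE.
(Low, Medium): Plant 1 can switch to High (11 → 13). Not NE.
(Low, High): Plant 1 can switch to Medium (3 → 13). Not NE.
(Low, Max): Plant 2 can switch to High (18 → 19). Not NE.
(Medium, Low): Plant 1 gets 16, best alternative 8; Plant 2 gets 16, best alternative 15. No profitable deviation — NE.
(Medium, Medium): Plant 1 can switch to Low (10 → 11). Not NE.
(Medium, High): Plant 1 can switch to Max (13 → 16). Not NE.
(Medium, Max): Plant 1 can switch to Low (7 → 14). Not NE.
(High, Low): Plant 1 can switch to Low (6 → 8). Not NE.
(High, Medium): Plant 1 gets 13, best alternative 11; Plant 2 gets 18, best alternative 14. No profitable deviation — NE.
(High, High): Plant 1 can switch to Medium (7 → 13). Not NE.
(High, Max): Plant 1 can switch to Low (5 → 14). Not NE.
(Max, Low): Plant 1 can switch to Low (7 → 8). Not NE.
(Max, Medium): Plant 1 can switch to Low (9 → 11). Not NE.
(Max, High): Plant 1 gets 16, best alternative 13; Plant 2 gets 14, best alternative 11. No profitable deviation — NE.
(The remaining 1 profile has a profitable deviation by the same check.)

Pure-strategy Nash equilibria: (Medium, Low); (High, Medium); (Max, High)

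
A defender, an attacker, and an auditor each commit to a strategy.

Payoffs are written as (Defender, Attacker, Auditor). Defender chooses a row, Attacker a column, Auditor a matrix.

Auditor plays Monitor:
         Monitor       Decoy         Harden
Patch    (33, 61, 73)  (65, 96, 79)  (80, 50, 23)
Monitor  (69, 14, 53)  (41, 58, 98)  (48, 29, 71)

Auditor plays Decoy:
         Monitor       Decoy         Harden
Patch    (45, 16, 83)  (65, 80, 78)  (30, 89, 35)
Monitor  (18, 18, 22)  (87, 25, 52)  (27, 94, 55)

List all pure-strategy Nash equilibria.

Defender against (Monitor, Monitor): payoffs 33, 69 → best response Monitor.
Defender against (Monitor, Decoy): payoffs 45, 18 → best response Patch.
Defender against (Decoy, Monitor): payoffs 65, 41 → best response Patch.
Defender against (Decoy, Decoy): payoffs 65, 87 → best response Monitor.
Defender against (Harden, Monitor): payoffs 80, 48 → best response Patch.
Defender against (Harden, Decoy): payoffs 30, 27 → best response Patch.
Attacker against (Patch, Monitor): payoffs 61, 96, 50 → best response Decoy.
Attacker against (Patch, Decoy): payoffs 16, 80, 89 → best response Harden.
Attacker against (Monitor, Monitor): payoffs 14, 58, 29 → best response Decoy.
Attacker against (Monitor, Decoy): payoffs 18, 25, 94 → best response Harden.
Auditor against (Patch, Monitor): payoffs 73, 83 → best response Decoy.
Auditor against (Patch, Decoy): payoffs 79, 78 → best response Monitor.
Auditor against (Patch, Harden): payoffs 23, 35 → best response Decoy.
Auditor against (Monitor, Monitor): payoffs 53, 22 → best response Monitor.
Auditor against (Monitor, Decoy): payoffs 98, 52 → best response Monitor.
Auditor against (Monitor, Harden): payoffs 71, 55 → best response Monitor.
Mutual best responses: (Patch, Decoy, Monitor); (Patch, Harden, Decoy).

Pure-strategy Nash equilibria: (Patch, Decoy, Monitor); (Patch, Harden, Decoy)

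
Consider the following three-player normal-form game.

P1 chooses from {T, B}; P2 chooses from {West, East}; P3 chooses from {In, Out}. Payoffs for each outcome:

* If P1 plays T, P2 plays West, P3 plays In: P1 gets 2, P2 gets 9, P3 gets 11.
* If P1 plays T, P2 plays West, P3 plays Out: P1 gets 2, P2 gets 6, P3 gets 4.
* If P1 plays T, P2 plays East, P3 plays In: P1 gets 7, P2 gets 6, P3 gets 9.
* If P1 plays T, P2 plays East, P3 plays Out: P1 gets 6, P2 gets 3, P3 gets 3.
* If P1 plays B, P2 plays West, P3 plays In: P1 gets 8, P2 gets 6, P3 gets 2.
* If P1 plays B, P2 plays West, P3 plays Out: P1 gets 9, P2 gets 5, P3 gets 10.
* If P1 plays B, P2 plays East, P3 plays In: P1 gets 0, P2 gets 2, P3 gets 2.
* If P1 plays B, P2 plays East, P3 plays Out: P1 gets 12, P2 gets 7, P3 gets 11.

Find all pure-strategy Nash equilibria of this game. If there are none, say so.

Pure NE: (B, East, Out)

Check each profile: it is a Nash equilibrium iff no player can strictly gain by switching unilaterally.
(T, West, In): P1 can switch to B (2 → 8). Not NE.
(T, West, Out): P1 can switch to B (2 → 9). Not NE.
(T, East, In): P2 can switch to West (6 → 9). Not NE.
(T, East, Out): P1 can switch to B (6 → 12). Not NE.
(B, West, In): P3 can switch to Out (2 → 10). Not NE.
(B, West, Out): P2 can switch to East (5 → 7). Not NE.
(B, East, In): P1 can switch to T (0 → 7). Not NE.
(B, East, Out): P1 gets 12, best alternative 6; P2 gets 7, best alternative 5; P3 gets 11, best alternative 2. No profitable deviation — NE.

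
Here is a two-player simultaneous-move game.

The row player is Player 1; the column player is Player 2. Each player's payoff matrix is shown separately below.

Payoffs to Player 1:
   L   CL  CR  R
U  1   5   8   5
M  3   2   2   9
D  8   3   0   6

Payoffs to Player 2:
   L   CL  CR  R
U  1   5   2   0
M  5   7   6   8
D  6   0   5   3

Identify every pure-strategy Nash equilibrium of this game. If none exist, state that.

(U, CL) and (M, R) and (D, L)

Player 1 against L: payoffs 1, 3, 8 → best response D.
Player 1 against CL: payoffs 5, 2, 3 → best response U.
Player 1 against CR: payoffs 8, 2, 0 → best response U.
Player 1 against R: payoffs 5, 9, 6 → best response M.
Player 2 against U: payoffs 1, 5, 2, 0 → best response CL.
Player 2 against M: payoffs 5, 7, 6, 8 → best response R.
Player 2 against D: payoffs 6, 0, 5, 3 → best response L.
Mutual best responses: (U, CL); (M, R); (D, L).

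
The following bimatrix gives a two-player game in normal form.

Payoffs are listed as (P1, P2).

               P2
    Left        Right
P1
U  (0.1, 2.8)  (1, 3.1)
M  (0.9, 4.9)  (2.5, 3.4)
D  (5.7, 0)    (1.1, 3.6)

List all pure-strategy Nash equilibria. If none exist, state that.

No pure-strategy Nash equilibrium.

P1 against Left: payoffs 0.1, 0.9, 5.7 → best response D.
P1 against Right: payoffs 1, 2.5, 1.1 → best response M.
P2 against U: payoffs 2.8, 3.1 → best response Right.
P2 against M: payoffs 4.9, 3.4 → best response Left.
P2 against D: payoffs 0, 3.6 → best response Right.
No profile is a mutual best response for all players.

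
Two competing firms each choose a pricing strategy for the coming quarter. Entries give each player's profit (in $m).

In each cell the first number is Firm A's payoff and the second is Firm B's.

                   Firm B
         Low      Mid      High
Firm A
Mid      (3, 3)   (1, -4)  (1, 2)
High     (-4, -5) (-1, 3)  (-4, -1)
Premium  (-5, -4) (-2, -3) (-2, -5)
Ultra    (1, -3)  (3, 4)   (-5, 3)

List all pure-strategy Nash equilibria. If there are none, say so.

The pure Nash equilibria are (Mid, Low) and (Ultra, Mid).

Firm A against Low: payoffs 3, -4, -5, 1 → best response Mid.
Firm A against Mid: payoffs 1, -1, -2, 3 → best response Ultra.
Firm A against High: payoffs 1, -4, -2, -5 → best response Mid.
Firm B against Mid: payoffs 3, -4, 2 → best response Low.
Firm B against High: payoffs -5, 3, -1 → best response Mid.
Firm B against Premium: payoffs -4, -3, -5 → best response Mid.
Firm B against Ultra: payoffs -3, 4, 3 → best response Mid.
Mutual best responses: (Mid, Low); (Ultra, Mid).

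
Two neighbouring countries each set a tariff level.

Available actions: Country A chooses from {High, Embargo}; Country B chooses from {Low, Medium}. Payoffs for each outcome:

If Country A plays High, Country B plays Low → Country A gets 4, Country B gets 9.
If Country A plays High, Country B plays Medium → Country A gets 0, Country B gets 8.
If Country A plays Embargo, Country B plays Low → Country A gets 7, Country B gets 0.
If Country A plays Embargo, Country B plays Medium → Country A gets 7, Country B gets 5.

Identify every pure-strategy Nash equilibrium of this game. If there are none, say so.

(High, Low): Country A can switch to Embargo (4 → 7). Not NE.
(High, Medium): Country A can switch to Embargo (0 → 7). Not NE.
(Embargo, Low): Country B can switch to Medium (0 → 5). Not NE.
(Embargo, Medium): Country A gets 7, best alternative 0; Country B gets 5, best alternative 0. No profitable deviation — NE.

(Embargo, Medium)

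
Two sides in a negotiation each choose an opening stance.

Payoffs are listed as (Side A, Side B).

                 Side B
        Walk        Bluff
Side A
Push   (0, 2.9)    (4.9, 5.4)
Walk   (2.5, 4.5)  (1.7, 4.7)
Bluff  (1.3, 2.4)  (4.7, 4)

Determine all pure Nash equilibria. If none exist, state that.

The unique pure-strategy Nash equilibrium is (Push, Bluff).

(Push, Walk): Side A can switch to Walk (0 → 2.5). Not NE.
(Push, Bluff): Side A gets 4.9, best alternative 4.7; Side B gets 5.4, best alternative 2.9. No profitable deviation — NE.
(Walk, Walk): Side B can switch to Bluff (4.5 → 4.7). Not NE.
(Walk, Bluff): Side A can switch to Push (1.7 → 4.9). Not NE.
(Bluff, Walk): Side A can switch to Walk (1.3 → 2.5). Not NE.
(Bluff, Bluff): Side A can switch to Push (4.7 → 4.9). Not NE.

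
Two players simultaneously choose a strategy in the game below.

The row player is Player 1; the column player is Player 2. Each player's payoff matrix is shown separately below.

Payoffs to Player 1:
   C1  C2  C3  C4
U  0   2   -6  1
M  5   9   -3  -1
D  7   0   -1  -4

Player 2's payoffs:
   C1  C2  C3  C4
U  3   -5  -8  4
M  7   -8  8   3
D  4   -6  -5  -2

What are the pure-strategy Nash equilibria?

(U, C1): Player 1 can switch to M (0 → 5). Not NE.
(U, C2): Player 1 can switch to M (2 → 9). Not NE.
(U, C3): Player 1 can switch to M (-6 → -3). Not NE.
(U, C4): Player 1 gets 1, best alternative -1; Player 2 gets 4, best alternative 3. No profitable deviation — NE.
(M, C1): Player 1 can switch to D (5 → 7). Not NE.
(M, C2): Player 2 can switch to C1 (-8 → 7). Not NE.
(M, C3): Player 1 can switch to D (-3 → -1). Not NE.
(M, C4): Player 1 can switch to U (-1 → 1). Not NE.
(D, C1): Player 1 gets 7, best alternative 5; Player 2 gets 4, best alternative -2. No profitable deviation — NE.
(D, C2): Player 1 can switch to U (0 → 2). Not NE.
(The remaining 2 profiles each have a profitable deviation by the same check.)

The pure Nash equilibria are (U, C4); (D, C1).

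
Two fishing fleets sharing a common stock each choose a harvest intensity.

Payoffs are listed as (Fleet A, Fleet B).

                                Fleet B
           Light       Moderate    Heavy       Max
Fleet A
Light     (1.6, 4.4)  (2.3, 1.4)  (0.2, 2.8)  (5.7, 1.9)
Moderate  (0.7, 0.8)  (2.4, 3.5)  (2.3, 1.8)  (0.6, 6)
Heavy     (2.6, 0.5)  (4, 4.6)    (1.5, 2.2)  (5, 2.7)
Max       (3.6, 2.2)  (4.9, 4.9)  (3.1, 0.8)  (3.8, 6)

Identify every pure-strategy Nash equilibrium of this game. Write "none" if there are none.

(Light, Light): Fleet A can switch to Heavy (1.6 → 2.6). Not NE.
(Light, Moderate): Fleet A can switch to Moderate (2.3 → 2.4). Not NE.
(Light, Heavy): Fleet A can switch to Moderate (0.2 → 2.3). Not NE.
(Light, Max): Fleet B can switch to Light (1.9 → 4.4). Not NE.
(Moderate, Light): Fleet A can switch to Light (0.7 → 1.6). Not NE.
(Moderate, Moderate): Fleet A can switch to Heavy (2.4 → 4). Not NE.
(Moderate, Heavy): Fleet A can switch to Max (2.3 → 3.1). Not NE.
(Moderate, Max): Fleet A can switch to Light (0.6 → 5.7). Not NE.
(Heavy, Light): Fleet A can switch to Max (2.6 → 3.6). Not NE.
(Heavy, Moderate): Fleet A can switch to Max (4 → 4.9). Not NE.
(Heavy, Heavy): Fleet A can switch to Moderate (1.5 → 2.3). Not NE.
(Heavy, Max): Fleet A can switch to Light (5 → 5.7). Not NE.
(The remaining 4 profiles each have a profitable deviation by the same check.)

There is no pure-strategy Nash equilibrium.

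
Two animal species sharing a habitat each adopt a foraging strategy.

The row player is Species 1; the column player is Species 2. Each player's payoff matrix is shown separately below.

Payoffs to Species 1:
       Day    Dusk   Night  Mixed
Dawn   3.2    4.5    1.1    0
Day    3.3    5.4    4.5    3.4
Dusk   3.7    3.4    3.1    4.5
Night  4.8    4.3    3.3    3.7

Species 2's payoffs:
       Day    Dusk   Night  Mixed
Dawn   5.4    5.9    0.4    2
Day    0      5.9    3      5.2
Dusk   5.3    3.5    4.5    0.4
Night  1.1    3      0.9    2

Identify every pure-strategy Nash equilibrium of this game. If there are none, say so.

Check each profile: it is a Nash equilibrium iff no player can strictly gain by switching unilaterally.
(Dawn, Day): Species 1 can switch to Day (3.2 → 3.3). Not NE.
(Dawn, Dusk): Species 1 can switch to Day (4.5 → 5.4). Not NE.
(Dawn, Night): Species 1 can switch to Day (1.1 → 4.5). Not NE.
(Dawn, Mixed): Species 1 can switch to Day (0 → 3.4). Not NE.
(Day, Day): Species 1 can switch to Dusk (3.3 → 3.7). Not NE.
(Day, Dusk): Species 1 gets 5.4, best alternative 4.5; Species 2 gets 5.9, best alternative 5.2. No profitable deviation — NE.
(Day, Night): Species 2 can switch to Dusk (3 → 5.9). Not NE.
(Day, Mixed): Species 1 can switch to Dusk (3.4 → 4.5). Not NE.
(Dusk, Day): Species 1 can switch to Night (3.7 → 4.8). Not NE.
(Dusk, Dusk): Species 1 can switch to Dawn (3.4 → 4.5). Not NE.
(Dusk, Night): Species 1 can switch to Day (3.1 → 4.5). Not NE.
(The remaining 5 profiles each have a profitable deviation by the same check.)

The unique pure-strategy Nash equilibrium is (Day, Dusk).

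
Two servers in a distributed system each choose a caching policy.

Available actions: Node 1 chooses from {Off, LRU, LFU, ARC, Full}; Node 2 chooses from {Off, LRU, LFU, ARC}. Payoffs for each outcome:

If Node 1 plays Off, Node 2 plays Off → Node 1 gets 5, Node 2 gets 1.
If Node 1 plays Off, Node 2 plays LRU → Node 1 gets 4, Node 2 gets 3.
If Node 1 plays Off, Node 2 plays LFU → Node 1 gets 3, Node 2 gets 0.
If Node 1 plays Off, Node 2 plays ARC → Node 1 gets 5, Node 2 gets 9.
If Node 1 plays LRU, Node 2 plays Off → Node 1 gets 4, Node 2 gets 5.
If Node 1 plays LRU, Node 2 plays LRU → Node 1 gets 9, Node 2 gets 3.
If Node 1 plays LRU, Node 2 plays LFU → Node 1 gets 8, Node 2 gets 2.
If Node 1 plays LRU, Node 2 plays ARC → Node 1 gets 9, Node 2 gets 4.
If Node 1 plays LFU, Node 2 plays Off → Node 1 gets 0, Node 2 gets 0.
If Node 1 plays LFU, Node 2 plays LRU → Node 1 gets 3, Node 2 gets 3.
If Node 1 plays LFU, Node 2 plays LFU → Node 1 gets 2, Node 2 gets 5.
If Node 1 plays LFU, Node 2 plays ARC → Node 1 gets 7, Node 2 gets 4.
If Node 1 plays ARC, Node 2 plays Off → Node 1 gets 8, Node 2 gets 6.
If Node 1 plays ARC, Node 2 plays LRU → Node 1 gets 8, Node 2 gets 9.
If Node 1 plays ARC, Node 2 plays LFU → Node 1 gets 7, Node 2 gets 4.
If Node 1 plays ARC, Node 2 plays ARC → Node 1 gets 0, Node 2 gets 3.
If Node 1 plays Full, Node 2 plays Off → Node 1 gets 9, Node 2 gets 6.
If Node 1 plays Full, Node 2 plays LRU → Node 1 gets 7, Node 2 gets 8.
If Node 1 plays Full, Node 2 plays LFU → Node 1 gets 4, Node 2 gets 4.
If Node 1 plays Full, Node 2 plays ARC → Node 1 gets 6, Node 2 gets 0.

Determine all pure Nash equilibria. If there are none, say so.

This game has no pure Nash equilibrium.

(Off, Off): Node 1 can switch to ARC (5 → 8). Not NE.
(Off, LRU): Node 1 can switch to LRU (4 → 9). Not NE.
(Off, LFU): Node 1 can switch to LRU (3 → 8). Not NE.
(Off, ARC): Node 1 can switch to LRU (5 → 9). Not NE.
(LRU, Off): Node 1 can switch to Off (4 → 5). Not NE.
(LRU, LRU): Node 2 can switch to Off (3 → 5). Not NE.
(LRU, LFU): Node 2 can switch to Off (2 → 5). Not NE.
(LRU, ARC): Node 2 can switch to Off (4 → 5). Not NE.
(LFU, Off): Node 1 can switch to Off (0 → 5). Not NE.
(LFU, LRU): Node 1 can switch to Off (3 → 4). Not NE.
(The remaining 10 profiles each have a profitable deviation by the same check.)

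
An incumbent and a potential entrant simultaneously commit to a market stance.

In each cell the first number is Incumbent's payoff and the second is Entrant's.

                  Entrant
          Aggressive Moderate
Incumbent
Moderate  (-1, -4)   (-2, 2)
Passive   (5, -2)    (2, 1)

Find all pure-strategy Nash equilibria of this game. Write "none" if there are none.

Incumbent against Aggressive: payoffs -1, 5 → best response Passive.
Incumbent against Moderate: payoffs -2, 2 → best response Passive.
Entrant against Moderate: payoffs -4, 2 → best response Moderate.
Entrant against Passive: payoffs -2, 1 → best response Moderate.
Mutual best responses: (Passive, Moderate).

Pure NE: (Passive, Moderate)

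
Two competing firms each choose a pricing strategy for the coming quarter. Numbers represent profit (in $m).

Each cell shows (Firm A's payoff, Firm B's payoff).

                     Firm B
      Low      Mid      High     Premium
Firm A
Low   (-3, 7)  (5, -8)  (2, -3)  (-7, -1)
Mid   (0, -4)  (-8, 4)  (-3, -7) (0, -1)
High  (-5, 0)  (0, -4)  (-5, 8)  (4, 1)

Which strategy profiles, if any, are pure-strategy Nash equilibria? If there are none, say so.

Firm A against Low: payoffs -3, 0, -5 → best response Mid.
Firm A against Mid: payoffs 5, -8, 0 → best response Low.
Firm A against High: payoffs 2, -3, -5 → best response Low.
Firm A against Premium: payoffs -7, 0, 4 → best response High.
Firm B against Low: payoffs 7, -8, -3, -1 → best response Low.
Firm B against Mid: payoffs -4, 4, -7, -1 → best response Mid.
Firm B against High: payoffs 0, -4, 8, 1 → best response High.
No profile is a mutual best response for all players.

This game has no pure Nash equilibrium.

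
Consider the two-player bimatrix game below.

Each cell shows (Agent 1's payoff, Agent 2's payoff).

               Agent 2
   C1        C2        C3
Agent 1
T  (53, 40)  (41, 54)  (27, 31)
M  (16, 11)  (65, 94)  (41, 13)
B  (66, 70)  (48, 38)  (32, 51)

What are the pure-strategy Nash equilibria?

Pure-strategy Nash equilibria: (M, C2) and (B, C1)

(T, C1): Agent 1 can switch to B (53 → 66). Not NE.
(T, C2): Agent 1 can switch to M (41 → 65). Not NE.
(T, C3): Agent 1 can switch to M (27 → 41). Not NE.
(M, C1): Agent 1 can switch to T (16 → 53). Not NE.
(M, C2): Agent 1 gets 65, best alternative 48; Agent 2 gets 94, best alternative 13. No profitable deviation — NE.
(M, C3): Agent 2 can switch to C2 (13 → 94). Not NE.
(B, C1): Agent 1 gets 66, best alternative 53; Agent 2 gets 70, best alternative 51. No profitable deviation — NE.
(B, C2): Agent 1 can switch to M (48 → 65). Not NE.
(B, C3): Agent 1 can switch to M (32 → 41). Not NE.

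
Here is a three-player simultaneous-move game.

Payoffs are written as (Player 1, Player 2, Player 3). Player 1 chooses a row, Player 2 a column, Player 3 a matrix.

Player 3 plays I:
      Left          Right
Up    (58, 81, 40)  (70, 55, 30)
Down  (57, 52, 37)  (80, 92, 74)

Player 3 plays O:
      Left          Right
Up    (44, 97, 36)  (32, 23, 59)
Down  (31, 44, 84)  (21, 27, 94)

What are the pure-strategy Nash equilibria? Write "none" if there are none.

For each strategy profile, look for a profitable unilateral deviation.
(Up, Left, I): Player 1 gets 58, best alternative 57; Player 2 gets 81, best alternative 55; Player 3 gets 40, best alternative 36. No profitable deviation — NE.
(Up, Left, O): Player 3 can switch to I (36 → 40). Not NE.
(Up, Right, I): Player 1 can switch to Down (70 → 80). Not NE.
(Up, Right, O): Player 2 can switch to Left (23 → 97). Not NE.
(Down, Left, I): Player 1 can switch to Up (57 → 58). Not NE.
(Down, Left, O): Player 1 can switch to Up (31 → 44). Not NE.
(Down, Right, I): Player 3 can switch to O (74 → 94). Not NE.
(Down, Right, O): Player 1 can switch to Up (21 → 32). Not NE.

The unique pure-strategy Nash equilibrium is (Up, Left, I).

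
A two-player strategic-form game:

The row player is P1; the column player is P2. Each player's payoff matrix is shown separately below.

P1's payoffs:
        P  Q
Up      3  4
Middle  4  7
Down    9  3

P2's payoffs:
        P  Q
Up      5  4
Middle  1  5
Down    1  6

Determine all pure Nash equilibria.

Mark each player's best response to every combination of opponents' strategies; a profile where every player is best-responding is a pure Nash equilibrium.
P1 against P: payoffs 3, 4, 9 → best response Down.
P1 against Q: payoffs 4, 7, 3 → best response Middle.
P2 against Up: payoffs 5, 4 → best response P.
P2 against Middle: payoffs 1, 5 → best response Q.
P2 against Down: payoffs 1, 6 → best response Q.
Mutual best responses: (Middle, Q).

Pure NE: (Middle, Q)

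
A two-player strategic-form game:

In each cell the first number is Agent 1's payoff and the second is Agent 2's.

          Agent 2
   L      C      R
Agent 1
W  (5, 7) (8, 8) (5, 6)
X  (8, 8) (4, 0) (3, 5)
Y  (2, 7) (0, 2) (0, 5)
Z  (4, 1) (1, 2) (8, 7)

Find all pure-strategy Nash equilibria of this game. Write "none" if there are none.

(W, C) and (X, L) and (Z, R)

Agent 1 against L: payoffs 5, 8, 2, 4 → best response X.
Agent 1 against C: payoffs 8, 4, 0, 1 → best response W.
Agent 1 against R: payoffs 5, 3, 0, 8 → best response Z.
Agent 2 against W: payoffs 7, 8, 6 → best response C.
Agent 2 against X: payoffs 8, 0, 5 → best response L.
Agent 2 against Y: payoffs 7, 2, 5 → best response L.
Agent 2 against Z: payoffs 1, 2, 7 → best response R.
Mutual best responses: (W, C); (X, L); (Z, R).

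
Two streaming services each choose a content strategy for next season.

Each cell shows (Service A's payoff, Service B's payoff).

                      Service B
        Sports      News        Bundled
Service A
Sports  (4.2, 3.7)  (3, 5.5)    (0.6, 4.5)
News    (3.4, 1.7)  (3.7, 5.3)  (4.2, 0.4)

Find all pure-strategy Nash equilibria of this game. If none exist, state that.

Pure NE: (News, News)

(Sports, Sports): Service B can switch to News (3.7 → 5.5). Not NE.
(Sports, News): Service A can switch to News (3 → 3.7). Not NE.
(Sports, Bundled): Service A can switch to News (0.6 → 4.2). Not NE.
(News, Sports): Service A can switch to Sports (3.4 → 4.2). Not NE.
(News, News): Service A gets 3.7, best alternative 3; Service B gets 5.3, best alternative 1.7. No profitable deviation — NE.
(News, Bundled): Service B can switch to Sports (0.4 → 1.7). Not NE.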